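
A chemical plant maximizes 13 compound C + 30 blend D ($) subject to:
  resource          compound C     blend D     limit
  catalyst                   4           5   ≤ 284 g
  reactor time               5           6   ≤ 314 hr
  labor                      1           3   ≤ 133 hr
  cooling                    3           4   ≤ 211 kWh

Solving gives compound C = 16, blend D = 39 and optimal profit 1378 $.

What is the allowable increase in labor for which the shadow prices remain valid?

Binding constraints: reactor time, labor. The basis is B = [[5,6],[1,3]] with det 9.
Per unit increase in labor, x* moves by d = (-0.6667, 0.5556).
The basis stays optimal until compound C reaches 0; allowable increase = 24 hr.

24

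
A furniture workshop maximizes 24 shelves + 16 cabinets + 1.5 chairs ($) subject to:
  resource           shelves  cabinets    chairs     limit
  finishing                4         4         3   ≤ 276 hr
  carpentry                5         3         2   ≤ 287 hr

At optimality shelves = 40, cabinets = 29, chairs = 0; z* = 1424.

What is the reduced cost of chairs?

-9.5

At the optimum: finishing uses 276 of 276 (binding); carpentry uses 287 of 287 (binding).
From A_Bᵀ y = c: 4·y_finishing + 5·y_carpentry = 24; 4·y_finishing + 3·y_carpentry = 16.
Solving: y_finishing = 1, y_carpentry = 4.
Reduced cost of chairs: c₃ − yᵀa₃ = 1.5 − (1·3 + 4·2) = 1.5 − 11 = -9.5.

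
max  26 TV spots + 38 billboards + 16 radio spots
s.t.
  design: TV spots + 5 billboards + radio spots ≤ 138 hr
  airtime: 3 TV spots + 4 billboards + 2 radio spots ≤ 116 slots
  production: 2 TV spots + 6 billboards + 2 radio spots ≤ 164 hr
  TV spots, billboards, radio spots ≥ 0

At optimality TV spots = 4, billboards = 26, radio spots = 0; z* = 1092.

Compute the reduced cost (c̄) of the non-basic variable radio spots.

-2

At the optimum: design uses 134 of 138 (slack = 4); airtime uses 116 of 116 (binding); production uses 164 of 164 (binding).
Slack constraints have shadow price 0 (complementary slackness).
Dual feasibility on the basic columns requires 3·y_airtime + 2·y_production = 26, 4·y_airtime + 6·y_production = 38.
This yields shadow prices y_airtime = 8, y_production = 1.
Reduced cost of radio spots: c₃ − yᵀa₃ = 16 − (8·2 + 1·2) = 16 − 18 = -2.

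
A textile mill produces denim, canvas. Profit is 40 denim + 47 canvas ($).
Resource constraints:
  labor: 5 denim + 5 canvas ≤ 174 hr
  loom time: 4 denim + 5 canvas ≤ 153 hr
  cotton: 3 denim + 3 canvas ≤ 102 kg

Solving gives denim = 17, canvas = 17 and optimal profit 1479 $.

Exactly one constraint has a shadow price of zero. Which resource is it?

labor: 170/174 (slack 4)
loom time: 153/153 (binding)
cotton: 102/102 (binding)
By complementary slackness, a constraint with positive slack has shadow price 0 → labor.

labor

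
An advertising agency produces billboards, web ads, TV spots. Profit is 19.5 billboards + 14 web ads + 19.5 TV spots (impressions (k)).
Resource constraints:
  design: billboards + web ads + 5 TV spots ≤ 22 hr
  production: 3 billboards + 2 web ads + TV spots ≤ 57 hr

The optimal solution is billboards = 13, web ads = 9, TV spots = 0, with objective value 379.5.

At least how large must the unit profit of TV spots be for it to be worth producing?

At the optimum: design uses 22 of 22 (binding); production uses 57 of 57 (binding).
The binding rows give the dual system: 1·y_design + 3·y_production = 19.5 and 1·y_design + 2·y_production = 14.
→ y_design = 3 and y_production = 5.5.
TV spots enters the basis when its profit ≥ yᵀa₃ = 3·5 + 5.5·1 = 20.5.

20.5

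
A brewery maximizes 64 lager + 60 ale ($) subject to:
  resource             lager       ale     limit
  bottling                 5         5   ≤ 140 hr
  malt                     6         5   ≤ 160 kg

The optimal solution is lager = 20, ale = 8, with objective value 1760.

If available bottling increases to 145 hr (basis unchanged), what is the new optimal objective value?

1800

Check each constraint at x*: bottling 140/140 (tight); malt 160/160 (tight).
From A_Bᵀ y = c: 5·y_bottling + 6·y_malt = 64; 5·y_bottling + 5·y_malt = 60.
This yields shadow prices y_bottling = 8, y_malt = 4.
Δz = y_bottling·Δb = 8 × (5) = 40, so new z* = 1760 + 40 = 1800.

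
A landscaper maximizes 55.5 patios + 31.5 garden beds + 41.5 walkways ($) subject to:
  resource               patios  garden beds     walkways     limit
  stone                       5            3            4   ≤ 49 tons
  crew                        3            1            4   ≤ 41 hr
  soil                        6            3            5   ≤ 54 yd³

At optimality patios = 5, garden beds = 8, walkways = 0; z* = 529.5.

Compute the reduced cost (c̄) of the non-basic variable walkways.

Check each constraint at x*: stone 49/49 (tight); crew 23/41 (slack 18); soil 54/54 (tight).
By complementary slackness, y = 0 for the non-binding constraint.
From A_Bᵀ y = c: 5·y_stone + 6·y_soil = 55.5; 3·y_stone + 3·y_soil = 31.5.
This yields shadow prices y_stone = 7.5, y_soil = 3.
Reduced cost of walkways: c₃ − yᵀa₃ = 41.5 − (7.5·4 + 3·5) = 41.5 − 45 = -3.5.

-3.5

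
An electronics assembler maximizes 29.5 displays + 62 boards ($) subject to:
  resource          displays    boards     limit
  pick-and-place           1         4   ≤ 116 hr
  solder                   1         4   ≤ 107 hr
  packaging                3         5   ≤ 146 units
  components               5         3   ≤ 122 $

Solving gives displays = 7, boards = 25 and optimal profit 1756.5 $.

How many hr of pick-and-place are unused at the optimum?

pick-and-place used = 1·7 + 4·25 = 107; slack = 116 − 107 = 9.

9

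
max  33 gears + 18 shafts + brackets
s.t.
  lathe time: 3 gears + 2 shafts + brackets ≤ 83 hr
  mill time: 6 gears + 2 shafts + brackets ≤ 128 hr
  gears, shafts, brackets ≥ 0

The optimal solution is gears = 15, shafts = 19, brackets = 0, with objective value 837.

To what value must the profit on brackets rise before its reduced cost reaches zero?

At the optimum: lathe time uses 83 of 83 (binding); mill time uses 128 of 128 (binding).
Dual feasibility on the basic columns requires 3·y_lathe time + 6·y_mill time = 33, 2·y_lathe time + 2·y_mill time = 18.
Solving: y_lathe time = 7, y_mill time = 2.
brackets enters the basis when its profit ≥ yᵀa₃ = 7·1 + 2·1 = 9.

9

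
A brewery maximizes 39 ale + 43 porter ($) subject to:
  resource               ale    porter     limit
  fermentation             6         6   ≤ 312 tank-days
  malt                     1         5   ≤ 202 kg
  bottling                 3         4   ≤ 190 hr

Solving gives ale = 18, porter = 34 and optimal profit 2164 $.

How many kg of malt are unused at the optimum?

malt used = 1·18 + 5·34 = 188; slack = 202 − 188 = 14.

14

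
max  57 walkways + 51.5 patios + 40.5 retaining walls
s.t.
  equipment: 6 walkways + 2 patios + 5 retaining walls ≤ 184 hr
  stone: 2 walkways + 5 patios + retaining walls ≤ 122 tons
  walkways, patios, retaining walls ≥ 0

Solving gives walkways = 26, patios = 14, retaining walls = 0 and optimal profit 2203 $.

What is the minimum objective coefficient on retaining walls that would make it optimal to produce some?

42.5

Check each constraint at x*: equipment 184/184 (tight); stone 122/122 (tight).
Dual feasibility on the basic columns requires 6·y_equipment + 2·y_stone = 57, 2·y_equipment + 5·y_stone = 51.5.
→ y_equipment = 7 and y_stone = 7.5.
retaining walls enters the basis when its profit ≥ yᵀa₃ = 7·5 + 7.5·1 = 42.5.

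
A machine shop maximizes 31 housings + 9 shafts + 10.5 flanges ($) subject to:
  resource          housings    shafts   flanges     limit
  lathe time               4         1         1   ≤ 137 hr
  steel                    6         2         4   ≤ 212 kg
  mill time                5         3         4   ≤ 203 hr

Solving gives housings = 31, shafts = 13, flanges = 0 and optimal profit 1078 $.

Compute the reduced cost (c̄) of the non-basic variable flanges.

-3.5

Binding: lathe time and steel. Non-binding: mill time (9 unused).
By complementary slackness, y = 0 for the non-binding constraint.
The binding rows give the dual system: 4·y_lathe time + 6·y_steel = 31 and 1·y_lathe time + 2·y_steel = 9.
This yields shadow prices y_lathe time = 4, y_steel = 2.5.
Reduced cost of flanges: c₃ − yᵀa₃ = 10.5 − (4·1 + 2.5·4) = 10.5 − 14 = -3.5.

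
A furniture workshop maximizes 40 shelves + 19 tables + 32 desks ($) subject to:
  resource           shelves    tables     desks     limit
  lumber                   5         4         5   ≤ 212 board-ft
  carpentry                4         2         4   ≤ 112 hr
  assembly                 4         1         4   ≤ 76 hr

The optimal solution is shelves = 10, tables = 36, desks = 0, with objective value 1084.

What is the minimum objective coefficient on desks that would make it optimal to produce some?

40

Check each constraint at x*: lumber 194/212 (slack 18); carpentry 112/112 (tight); assembly 76/76 (tight).
By complementary slackness, y = 0 for the non-binding constraint.
Dual feasibility on the basic columns requires 4·y_carpentry + 4·y_assembly = 40, 2·y_carpentry + 1·y_assembly = 19.
→ y_carpentry = 9 and y_assembly = 1.
desks enters the basis when its profit ≥ yᵀa₃ = 9·4 + 1·4 = 40.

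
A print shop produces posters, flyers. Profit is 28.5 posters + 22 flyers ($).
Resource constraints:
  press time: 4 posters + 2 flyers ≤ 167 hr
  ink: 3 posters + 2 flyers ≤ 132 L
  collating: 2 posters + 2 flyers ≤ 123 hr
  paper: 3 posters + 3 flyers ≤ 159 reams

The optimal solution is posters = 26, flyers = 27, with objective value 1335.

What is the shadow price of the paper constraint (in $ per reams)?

3

Binding: ink and paper. Non-binding: press time (9 unused), collating (17 unused).
Since press time, collating are not tight, their duals are 0.
From A_Bᵀ y = c: 3·y_ink + 3·y_paper = 28.5; 2·y_ink + 3·y_paper = 22.
→ y_ink = 6.5 and y_paper = 3.
Shadow price of paper = 3.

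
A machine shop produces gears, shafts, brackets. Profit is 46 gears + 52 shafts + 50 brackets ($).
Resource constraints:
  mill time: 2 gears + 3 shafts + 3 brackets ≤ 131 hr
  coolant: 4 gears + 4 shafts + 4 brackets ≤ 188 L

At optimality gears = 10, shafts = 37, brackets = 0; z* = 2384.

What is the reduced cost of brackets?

-2

Both mill time and coolant are binding at x*.
The binding rows give the dual system: 2·y_mill time + 4·y_coolant = 46 and 3·y_mill time + 4·y_coolant = 52.
Solving: y_mill time = 6, y_coolant = 8.5.
Reduced cost of brackets: c₃ − yᵀa₃ = 50 − (6·3 + 8.5·4) = 50 − 52 = -2.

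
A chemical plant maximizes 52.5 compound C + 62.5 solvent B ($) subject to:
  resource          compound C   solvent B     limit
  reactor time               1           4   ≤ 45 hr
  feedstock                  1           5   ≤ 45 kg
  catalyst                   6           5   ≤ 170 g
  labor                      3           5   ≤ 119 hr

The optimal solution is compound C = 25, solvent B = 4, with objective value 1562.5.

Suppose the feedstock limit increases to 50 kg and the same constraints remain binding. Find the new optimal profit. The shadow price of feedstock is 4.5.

1585

Δb = 5, so new z* = 1562.5 + (4.5)·(5) = 1562.5 + 22.5 = 1585.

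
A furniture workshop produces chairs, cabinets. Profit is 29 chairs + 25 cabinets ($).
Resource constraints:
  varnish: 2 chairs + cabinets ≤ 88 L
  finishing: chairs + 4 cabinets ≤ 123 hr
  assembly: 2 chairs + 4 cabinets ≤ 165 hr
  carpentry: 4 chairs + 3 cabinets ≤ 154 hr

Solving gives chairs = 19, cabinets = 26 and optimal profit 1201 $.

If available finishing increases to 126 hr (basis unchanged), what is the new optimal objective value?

Binding: finishing and carpentry. Non-binding: varnish (24 unused), assembly (23 unused).
Since varnish, assembly are not tight, their duals are 0.
From A_Bᵀ y = c: 1·y_finishing + 4·y_carpentry = 29; 4·y_finishing + 3·y_carpentry = 25.
Solving: y_finishing = 1, y_carpentry = 7.
Δz = y_finishing·Δb = 1 × (3) = 3, so new z* = 1201 + 3 = 1204.

1204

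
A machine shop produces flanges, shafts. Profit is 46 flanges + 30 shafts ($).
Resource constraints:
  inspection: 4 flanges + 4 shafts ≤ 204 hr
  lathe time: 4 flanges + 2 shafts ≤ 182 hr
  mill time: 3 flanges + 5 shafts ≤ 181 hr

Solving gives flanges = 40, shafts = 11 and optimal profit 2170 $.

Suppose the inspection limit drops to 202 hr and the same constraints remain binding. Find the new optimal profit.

2163

Check each constraint at x*: inspection 204/204 (tight); lathe time 182/182 (tight); mill time 175/181 (slack 6).
By complementary slackness, y = 0 for the non-binding constraint.
Dual feasibility on the basic columns requires 4·y_inspection + 4·y_lathe time = 46, 4·y_inspection + 2·y_lathe time = 30.
Solving: y_inspection = 3.5, y_lathe time = 8.
Δz = y_inspection·Δb = 3.5 × (-2) = -7, so new z* = 2170 − 7 = 2163.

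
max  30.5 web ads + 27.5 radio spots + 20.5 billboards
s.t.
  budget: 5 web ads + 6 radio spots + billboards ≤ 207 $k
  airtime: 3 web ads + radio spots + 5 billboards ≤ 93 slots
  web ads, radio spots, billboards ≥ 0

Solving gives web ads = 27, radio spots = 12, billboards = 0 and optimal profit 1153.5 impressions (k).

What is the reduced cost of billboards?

-1

Both budget and airtime are binding at x*.
From A_Bᵀ y = c: 5·y_budget + 3·y_airtime = 30.5; 6·y_budget + 1·y_airtime = 27.5.
Solving: y_budget = 4, y_airtime = 3.5.
Reduced cost of billboards: c₃ − yᵀa₃ = 20.5 − (4·1 + 3.5·5) = 20.5 − 21.5 = -1.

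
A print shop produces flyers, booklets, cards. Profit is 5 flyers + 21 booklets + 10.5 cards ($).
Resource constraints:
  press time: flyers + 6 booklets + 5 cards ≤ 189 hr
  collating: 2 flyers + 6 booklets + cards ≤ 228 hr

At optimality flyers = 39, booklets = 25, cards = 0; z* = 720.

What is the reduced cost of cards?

Check each constraint at x*: press time 189/189 (tight); collating 228/228 (tight).
The binding rows give the dual system: 1·y_press time + 2·y_collating = 5 and 6·y_press time + 6·y_collating = 21.
Solving: y_press time = 2, y_collating = 1.5.
Reduced cost of cards: c₃ − yᵀa₃ = 10.5 − (2·5 + 1.5·1) = 10.5 − 11.5 = -1.

-1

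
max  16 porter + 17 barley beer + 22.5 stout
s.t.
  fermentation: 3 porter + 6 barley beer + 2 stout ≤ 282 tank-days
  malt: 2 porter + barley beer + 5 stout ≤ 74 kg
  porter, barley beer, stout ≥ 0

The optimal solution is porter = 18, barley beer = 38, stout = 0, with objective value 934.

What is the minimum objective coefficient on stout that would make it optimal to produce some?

Check each constraint at x*: fermentation 282/282 (tight); malt 74/74 (tight).
Dual feasibility on the basic columns requires 3·y_fermentation + 2·y_malt = 16, 6·y_fermentation + 1·y_malt = 17.
This yields shadow prices y_fermentation = 2, y_malt = 5.
stout enters the basis when its profit ≥ yᵀa₃ = 2·2 + 5·5 = 29.

29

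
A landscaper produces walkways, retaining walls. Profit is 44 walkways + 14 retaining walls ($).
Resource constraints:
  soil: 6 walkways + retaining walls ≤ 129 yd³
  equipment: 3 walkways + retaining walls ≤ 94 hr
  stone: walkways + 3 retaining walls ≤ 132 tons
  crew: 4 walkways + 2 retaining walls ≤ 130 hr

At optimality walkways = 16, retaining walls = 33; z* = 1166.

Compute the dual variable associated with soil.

4

Check each constraint at x*: soil 129/129 (tight); equipment 81/94 (slack 13); stone 115/132 (slack 17); crew 130/130 (tight).
By complementary slackness, y = 0 for the non-binding constraints.
Dual feasibility on the basic columns requires 6·y_soil + 4·y_crew = 44, 1·y_soil + 2·y_crew = 14.
Solving: y_soil = 4, y_crew = 5.
Shadow price of soil = 4.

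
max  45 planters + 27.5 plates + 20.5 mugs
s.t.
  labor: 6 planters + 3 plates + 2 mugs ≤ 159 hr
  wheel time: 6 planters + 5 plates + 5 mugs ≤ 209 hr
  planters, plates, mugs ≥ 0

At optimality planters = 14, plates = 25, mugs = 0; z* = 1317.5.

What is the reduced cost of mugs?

-2

At the optimum: labor uses 159 of 159 (binding); wheel time uses 209 of 209 (binding).
Dual feasibility on the basic columns requires 6·y_labor + 6·y_wheel time = 45, 3·y_labor + 5·y_wheel time = 27.5.
→ y_labor = 5 and y_wheel time = 2.5.
Reduced cost of mugs: c₃ − yᵀa₃ = 20.5 − (5·2 + 2.5·5) = 20.5 − 22.5 = -2.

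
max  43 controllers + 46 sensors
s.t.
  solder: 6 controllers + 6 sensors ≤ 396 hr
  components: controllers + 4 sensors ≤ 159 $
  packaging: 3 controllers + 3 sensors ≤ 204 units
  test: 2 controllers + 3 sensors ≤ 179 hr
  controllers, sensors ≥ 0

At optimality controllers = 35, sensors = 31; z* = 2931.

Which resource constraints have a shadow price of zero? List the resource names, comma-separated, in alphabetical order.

solder: 396/396 (binding)
components: 159/159 (binding)
packaging: 198/204 (slack 6)
test: 163/179 (slack 16)
By complementary slackness, a constraint with positive slack has shadow price 0 → packaging, test.

packaging, test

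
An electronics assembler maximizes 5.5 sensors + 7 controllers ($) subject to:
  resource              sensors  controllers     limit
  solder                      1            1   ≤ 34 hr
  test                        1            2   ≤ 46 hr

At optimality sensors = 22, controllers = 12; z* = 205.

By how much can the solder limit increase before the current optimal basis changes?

12

Binding constraints: solder, test. The basis is B = [[1,1],[1,2]] with det 1.
Per unit increase in solder, x* moves by d = (2, -1).
The basis stays optimal until controllers reaches 0; allowable increase = 12 hr.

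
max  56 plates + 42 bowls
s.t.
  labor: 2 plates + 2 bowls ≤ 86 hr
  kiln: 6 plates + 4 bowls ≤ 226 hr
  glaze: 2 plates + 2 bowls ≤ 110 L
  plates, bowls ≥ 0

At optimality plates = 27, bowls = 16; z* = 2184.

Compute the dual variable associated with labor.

7

At the optimum: labor uses 86 of 86 (binding); kiln uses 226 of 226 (binding); glaze uses 86 of 110 (slack = 24).
Since glaze is not tight, its dual is 0.
From A_Bᵀ y = c: 2·y_labor + 6·y_kiln = 56; 2·y_labor + 4·y_kiln = 42.
This yields shadow prices y_labor = 7, y_kiln = 7.
Shadow price of labor = 7.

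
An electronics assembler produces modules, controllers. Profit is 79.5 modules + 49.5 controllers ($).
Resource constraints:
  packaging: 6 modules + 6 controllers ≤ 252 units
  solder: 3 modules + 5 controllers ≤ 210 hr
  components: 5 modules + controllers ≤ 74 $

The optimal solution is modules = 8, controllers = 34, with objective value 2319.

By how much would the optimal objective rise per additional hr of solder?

At the optimum: packaging uses 252 of 252 (binding); solder uses 194 of 210 (slack = 16); components uses 74 of 74 (binding).
By complementary slackness, y = 0 for the non-binding constraint.
Dual feasibility on the basic columns requires 6·y_packaging + 5·y_components = 79.5, 6·y_packaging + 1·y_components = 49.5.
This yields shadow prices y_packaging = 7, y_components = 7.5.
Shadow price of solder = 0.

0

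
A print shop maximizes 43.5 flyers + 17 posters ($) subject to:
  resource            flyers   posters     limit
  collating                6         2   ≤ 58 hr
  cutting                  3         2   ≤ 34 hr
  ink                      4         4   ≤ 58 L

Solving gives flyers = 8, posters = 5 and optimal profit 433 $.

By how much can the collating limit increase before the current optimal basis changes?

10

Binding constraints: collating, cutting. The basis is B = [[6,2],[3,2]] with det 6.
Per unit increase in collating, x* moves by d = (0.3333, -0.5).
The basis stays optimal until posters reaches 0; allowable increase = 10 hr.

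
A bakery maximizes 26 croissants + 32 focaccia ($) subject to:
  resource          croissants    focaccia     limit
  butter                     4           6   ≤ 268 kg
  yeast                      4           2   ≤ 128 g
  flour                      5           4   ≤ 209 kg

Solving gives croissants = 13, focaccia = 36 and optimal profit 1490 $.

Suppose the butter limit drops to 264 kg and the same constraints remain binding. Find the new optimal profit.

1474

At the optimum: butter uses 268 of 268 (binding); yeast uses 124 of 128 (slack = 4); flour uses 209 of 209 (binding).
By complementary slackness, y = 0 for the non-binding constraint.
From A_Bᵀ y = c: 4·y_butter + 5·y_flour = 26; 6·y_butter + 4·y_flour = 32.
This yields shadow prices y_butter = 4, y_flour = 2.
Δz = y_butter·Δb = 4 × (-4) = -16, so new z* = 1490 − 16 = 1474.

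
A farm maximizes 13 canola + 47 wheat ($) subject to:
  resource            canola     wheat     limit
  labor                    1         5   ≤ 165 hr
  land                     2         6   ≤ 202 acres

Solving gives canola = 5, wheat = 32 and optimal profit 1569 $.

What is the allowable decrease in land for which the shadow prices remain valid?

4

Binding constraints: labor, land. The basis is B = [[1,5],[2,6]] with det -4.
Per unit decrease in land, x* moves by d = (-1.25, 0.25).
The basis stays optimal until canola reaches 0; allowable decrease = 4 acres.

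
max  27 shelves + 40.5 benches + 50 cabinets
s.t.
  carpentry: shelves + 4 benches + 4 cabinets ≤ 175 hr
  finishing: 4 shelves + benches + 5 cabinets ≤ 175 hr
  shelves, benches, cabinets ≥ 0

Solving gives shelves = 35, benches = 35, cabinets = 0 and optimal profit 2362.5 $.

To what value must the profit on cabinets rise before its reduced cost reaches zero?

58.5

Check each constraint at x*: carpentry 175/175 (tight); finishing 175/175 (tight).
From A_Bᵀ y = c: 1·y_carpentry + 4·y_finishing = 27; 4·y_carpentry + 1·y_finishing = 40.5.
This yields shadow prices y_carpentry = 9, y_finishing = 4.5.
cabinets enters the basis when its profit ≥ yᵀa₃ = 9·4 + 4.5·5 = 58.5.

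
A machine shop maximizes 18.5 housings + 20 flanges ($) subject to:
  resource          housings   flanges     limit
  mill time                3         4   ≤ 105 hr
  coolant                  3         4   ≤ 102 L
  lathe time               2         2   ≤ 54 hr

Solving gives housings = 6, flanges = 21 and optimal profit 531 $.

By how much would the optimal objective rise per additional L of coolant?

1.5

Binding: coolant and lathe time. Non-binding: mill time (3 unused).
By complementary slackness, y = 0 for the non-binding constraint.
From A_Bᵀ y = c: 3·y_coolant + 2·y_lathe time = 18.5; 4·y_coolant + 2·y_lathe time = 20.
Solving: y_coolant = 1.5, y_lathe time = 7.
Shadow price of coolant = 1.5.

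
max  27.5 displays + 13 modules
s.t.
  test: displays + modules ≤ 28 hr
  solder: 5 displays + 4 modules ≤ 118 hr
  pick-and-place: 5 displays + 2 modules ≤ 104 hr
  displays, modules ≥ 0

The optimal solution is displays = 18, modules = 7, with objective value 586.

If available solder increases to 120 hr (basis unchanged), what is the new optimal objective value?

Binding: solder and pick-and-place. Non-binding: test (3 unused).
Since test is not tight, its dual is 0.
From A_Bᵀ y = c: 5·y_solder + 5·y_pick-and-place = 27.5; 4·y_solder + 2·y_pick-and-place = 13.
→ y_solder = 1 and y_pick-and-place = 4.5.
Δz = y_solder·Δb = 1 × (2) = 2, so new z* = 586 + 2 = 588.

588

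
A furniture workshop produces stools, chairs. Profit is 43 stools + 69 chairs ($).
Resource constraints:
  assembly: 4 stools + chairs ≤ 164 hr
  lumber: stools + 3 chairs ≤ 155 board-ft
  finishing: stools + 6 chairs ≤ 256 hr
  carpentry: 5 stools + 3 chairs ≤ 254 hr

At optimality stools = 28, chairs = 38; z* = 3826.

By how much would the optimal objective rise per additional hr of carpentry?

7

At the optimum: assembly uses 150 of 164 (slack = 14); lumber uses 142 of 155 (slack = 13); finishing uses 256 of 256 (binding); carpentry uses 254 of 254 (binding).
By complementary slackness, y = 0 for the non-binding constraints.
Dual feasibility on the basic columns requires 1·y_finishing + 5·y_carpentry = 43, 6·y_finishing + 3·y_carpentry = 69.
→ y_finishing = 8 and y_carpentry = 7.
Shadow price of carpentry = 7.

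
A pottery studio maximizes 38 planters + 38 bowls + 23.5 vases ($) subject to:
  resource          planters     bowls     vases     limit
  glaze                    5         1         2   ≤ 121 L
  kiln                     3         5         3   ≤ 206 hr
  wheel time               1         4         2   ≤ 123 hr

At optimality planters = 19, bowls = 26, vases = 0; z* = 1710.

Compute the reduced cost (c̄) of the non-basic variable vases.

Binding: glaze and wheel time. Non-binding: kiln (19 unused).
Since kiln is not tight, its dual is 0.
From A_Bᵀ y = c: 5·y_glaze + 1·y_wheel time = 38; 1·y_glaze + 4·y_wheel time = 38.
Solving: y_glaze = 6, y_wheel time = 8.
Reduced cost of vases: c₃ − yᵀa₃ = 23.5 − (6·2 + 8·2) = 23.5 − 28 = -4.5.

-4.5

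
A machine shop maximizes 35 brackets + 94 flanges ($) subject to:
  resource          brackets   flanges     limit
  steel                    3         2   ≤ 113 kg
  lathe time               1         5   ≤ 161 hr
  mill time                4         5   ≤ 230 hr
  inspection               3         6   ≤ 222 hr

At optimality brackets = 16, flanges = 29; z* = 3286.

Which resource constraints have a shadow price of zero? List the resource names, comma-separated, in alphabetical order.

mill time, steel

steel: 106/113 (slack 7)
lathe time: 161/161 (binding)
mill time: 209/230 (slack 21)
inspection: 222/222 (binding)
By complementary slackness, a constraint with positive slack has shadow price 0 → mill time, steel.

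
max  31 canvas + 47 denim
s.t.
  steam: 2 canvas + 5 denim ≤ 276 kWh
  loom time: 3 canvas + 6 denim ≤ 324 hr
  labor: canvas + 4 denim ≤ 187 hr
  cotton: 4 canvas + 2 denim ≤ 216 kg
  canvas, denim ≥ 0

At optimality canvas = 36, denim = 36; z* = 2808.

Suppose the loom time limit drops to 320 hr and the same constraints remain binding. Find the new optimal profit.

Check each constraint at x*: steam 252/276 (slack 24); loom time 324/324 (tight); labor 180/187 (slack 7); cotton 216/216 (tight).
Since steam, labor are not tight, their duals are 0.
Dual feasibility on the basic columns requires 3·y_loom time + 4·y_cotton = 31, 6·y_loom time + 2·y_cotton = 47.
→ y_loom time = 7 and y_cotton = 2.5.
Δz = y_loom time·Δb = 7 × (-4) = -28, so new z* = 2808 − 28 = 2780.

2780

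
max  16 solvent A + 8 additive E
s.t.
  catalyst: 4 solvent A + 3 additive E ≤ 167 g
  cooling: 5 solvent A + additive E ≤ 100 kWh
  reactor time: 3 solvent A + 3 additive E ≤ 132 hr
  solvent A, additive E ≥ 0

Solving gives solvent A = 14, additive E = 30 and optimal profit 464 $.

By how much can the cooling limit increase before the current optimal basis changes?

84

Binding constraints: cooling, reactor time. The basis is B = [[5,1],[3,3]] with det 12.
Per unit increase in cooling, x* moves by d = (0.25, -0.25).
The basis stays optimal until catalyst becomes binding; allowable increase = 84 kWh.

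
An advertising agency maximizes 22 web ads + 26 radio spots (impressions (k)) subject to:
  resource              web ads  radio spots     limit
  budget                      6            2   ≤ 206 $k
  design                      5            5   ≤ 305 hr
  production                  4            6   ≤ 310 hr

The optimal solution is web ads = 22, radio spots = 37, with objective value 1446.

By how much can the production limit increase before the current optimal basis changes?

14

Binding constraints: budget, production. The basis is B = [[6,2],[4,6]] with det 28.
Per unit increase in production, x* moves by d = (-0.0714, 0.2143).
The basis stays optimal until design becomes binding; allowable increase = 14 hr.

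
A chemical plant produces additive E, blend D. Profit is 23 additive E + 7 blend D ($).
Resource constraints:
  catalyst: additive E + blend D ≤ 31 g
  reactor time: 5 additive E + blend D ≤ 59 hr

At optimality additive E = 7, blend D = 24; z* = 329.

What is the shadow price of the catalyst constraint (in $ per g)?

At the optimum: catalyst uses 31 of 31 (binding); reactor time uses 59 of 59 (binding).
The binding rows give the dual system: 1·y_catalyst + 5·y_reactor time = 23 and 1·y_catalyst + 1·y_reactor time = 7.
This yields shadow prices y_catalyst = 3, y_reactor time = 4.
Shadow price of catalyst = 3.

3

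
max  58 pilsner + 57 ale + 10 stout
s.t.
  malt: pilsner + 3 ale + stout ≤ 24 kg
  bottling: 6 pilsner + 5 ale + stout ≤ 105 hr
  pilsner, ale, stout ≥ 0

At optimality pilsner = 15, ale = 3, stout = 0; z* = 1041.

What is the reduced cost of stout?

Check each constraint at x*: malt 24/24 (tight); bottling 105/105 (tight).
From A_Bᵀ y = c: 1·y_malt + 6·y_bottling = 58; 3·y_malt + 5·y_bottling = 57.
Solving: y_malt = 4, y_bottling = 9.
Reduced cost of stout: c₃ − yᵀa₃ = 10 − (4·1 + 9·1) = 10 − 13 = -3.

-3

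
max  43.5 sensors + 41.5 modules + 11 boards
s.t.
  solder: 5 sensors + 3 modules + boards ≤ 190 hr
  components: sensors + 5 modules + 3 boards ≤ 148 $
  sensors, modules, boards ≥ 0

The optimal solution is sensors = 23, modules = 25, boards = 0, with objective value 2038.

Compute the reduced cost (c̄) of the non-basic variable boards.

-7.5

At the optimum: solder uses 190 of 190 (binding); components uses 148 of 148 (binding).
From A_Bᵀ y = c: 5·y_solder + 1·y_components = 43.5; 3·y_solder + 5·y_components = 41.5.
This yields shadow prices y_solder = 8, y_components = 3.5.
Reduced cost of boards: c₃ − yᵀa₃ = 11 − (8·1 + 3.5·3) = 11 − 18.5 = -7.5.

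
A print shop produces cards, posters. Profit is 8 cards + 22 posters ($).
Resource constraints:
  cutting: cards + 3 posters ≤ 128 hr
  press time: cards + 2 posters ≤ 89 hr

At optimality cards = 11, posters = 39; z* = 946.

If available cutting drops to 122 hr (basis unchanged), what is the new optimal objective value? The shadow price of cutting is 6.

Δb = -6, so new z* = 946 + (6)·(-6) = 946 − 36 = 910.

910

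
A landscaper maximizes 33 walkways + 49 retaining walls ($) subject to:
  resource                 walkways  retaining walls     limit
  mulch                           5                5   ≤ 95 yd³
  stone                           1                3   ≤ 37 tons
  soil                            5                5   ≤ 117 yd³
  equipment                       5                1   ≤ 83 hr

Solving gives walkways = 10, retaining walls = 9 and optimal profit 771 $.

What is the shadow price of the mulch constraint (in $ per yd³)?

Binding: mulch and stone. Non-binding: soil (22 unused), equipment (24 unused).
Since soil, equipment are not tight, their duals are 0.
Dual feasibility on the basic columns requires 5·y_mulch + 1·y_stone = 33, 5·y_mulch + 3·y_stone = 49.
Solving: y_mulch = 5, y_stone = 8.
Shadow price of mulch = 5.

5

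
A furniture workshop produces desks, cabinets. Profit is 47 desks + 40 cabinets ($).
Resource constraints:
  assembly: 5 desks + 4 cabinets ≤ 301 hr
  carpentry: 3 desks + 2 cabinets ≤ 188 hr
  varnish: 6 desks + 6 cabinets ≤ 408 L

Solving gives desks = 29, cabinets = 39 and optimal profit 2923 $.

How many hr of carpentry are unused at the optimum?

carpentry used = 3·29 + 2·39 = 165; slack = 188 − 165 = 23.

23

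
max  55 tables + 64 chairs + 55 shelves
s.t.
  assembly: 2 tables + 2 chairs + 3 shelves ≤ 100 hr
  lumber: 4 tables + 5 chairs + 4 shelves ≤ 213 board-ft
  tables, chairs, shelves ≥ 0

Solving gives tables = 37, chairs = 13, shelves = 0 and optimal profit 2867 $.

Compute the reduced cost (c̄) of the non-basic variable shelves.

-9.5

At the optimum: assembly uses 100 of 100 (binding); lumber uses 213 of 213 (binding).
Dual feasibility on the basic columns requires 2·y_assembly + 4·y_lumber = 55, 2·y_assembly + 5·y_lumber = 64.
Solving: y_assembly = 9.5, y_lumber = 9.
Reduced cost of shelves: c₃ − yᵀa₃ = 55 − (9.5·3 + 9·4) = 55 − 64.5 = -9.5.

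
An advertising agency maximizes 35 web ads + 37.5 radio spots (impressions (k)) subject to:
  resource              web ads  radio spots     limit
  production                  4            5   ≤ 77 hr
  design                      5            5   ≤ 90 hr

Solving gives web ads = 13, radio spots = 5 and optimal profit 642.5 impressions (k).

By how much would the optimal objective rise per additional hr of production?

Check each constraint at x*: production 77/77 (tight); design 90/90 (tight).
Dual feasibility on the basic columns requires 4·y_production + 5·y_design = 35, 5·y_production + 5·y_design = 37.5.
→ y_production = 2.5 and y_design = 5.
Shadow price of production = 2.5.

2.5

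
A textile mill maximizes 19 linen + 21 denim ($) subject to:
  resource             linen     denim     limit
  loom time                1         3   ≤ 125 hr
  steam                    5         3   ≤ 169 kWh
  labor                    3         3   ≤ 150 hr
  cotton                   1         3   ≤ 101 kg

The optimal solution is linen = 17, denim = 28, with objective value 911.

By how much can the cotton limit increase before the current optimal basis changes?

24

Binding constraints: steam, cotton. The basis is B = [[5,3],[1,3]] with det 12.
Per unit increase in cotton, x* moves by d = (-0.25, 0.4167).
The basis stays optimal until loom time becomes binding; allowable increase = 24 kg.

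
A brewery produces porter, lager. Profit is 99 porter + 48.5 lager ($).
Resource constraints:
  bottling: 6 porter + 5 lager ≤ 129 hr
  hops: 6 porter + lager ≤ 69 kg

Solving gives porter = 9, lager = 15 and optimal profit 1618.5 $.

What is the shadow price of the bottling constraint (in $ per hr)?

8

Check each constraint at x*: bottling 129/129 (tight); hops 69/69 (tight).
From A_Bᵀ y = c: 6·y_bottling + 6·y_hops = 99; 5·y_bottling + 1·y_hops = 48.5.
Solving: y_bottling = 8, y_hops = 8.5.
Shadow price of bottling = 8.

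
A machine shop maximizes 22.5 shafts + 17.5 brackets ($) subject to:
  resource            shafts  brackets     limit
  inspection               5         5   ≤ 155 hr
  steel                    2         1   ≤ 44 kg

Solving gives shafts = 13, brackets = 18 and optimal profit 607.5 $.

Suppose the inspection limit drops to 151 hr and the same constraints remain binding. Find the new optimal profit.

At the optimum: inspection uses 155 of 155 (binding); steel uses 44 of 44 (binding).
The binding rows give the dual system: 5·y_inspection + 2·y_steel = 22.5 and 5·y_inspection + 1·y_steel = 17.5.
→ y_inspection = 2.5 and y_steel = 5.
Δz = y_inspection·Δb = 2.5 × (-4) = -10, so new z* = 607.5 − 10 = 597.5.

597.5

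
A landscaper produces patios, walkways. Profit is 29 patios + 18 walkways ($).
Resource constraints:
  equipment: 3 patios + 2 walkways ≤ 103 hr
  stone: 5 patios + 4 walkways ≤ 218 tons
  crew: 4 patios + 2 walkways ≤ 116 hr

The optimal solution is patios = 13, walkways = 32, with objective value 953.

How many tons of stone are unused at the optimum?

25

stone used = 5·13 + 4·32 = 193; slack = 218 − 193 = 25.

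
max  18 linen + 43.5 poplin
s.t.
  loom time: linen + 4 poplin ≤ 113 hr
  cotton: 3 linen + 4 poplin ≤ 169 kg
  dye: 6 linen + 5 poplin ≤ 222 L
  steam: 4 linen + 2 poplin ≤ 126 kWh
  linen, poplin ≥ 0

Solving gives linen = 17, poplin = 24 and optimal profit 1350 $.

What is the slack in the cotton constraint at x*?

22

cotton used = 3·17 + 4·24 = 147; slack = 169 − 147 = 22.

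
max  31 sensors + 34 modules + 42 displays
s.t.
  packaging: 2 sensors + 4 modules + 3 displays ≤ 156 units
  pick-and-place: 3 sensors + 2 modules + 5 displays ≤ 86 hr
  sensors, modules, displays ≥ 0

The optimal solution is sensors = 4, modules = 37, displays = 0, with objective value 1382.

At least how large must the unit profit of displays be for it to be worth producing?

Check each constraint at x*: packaging 156/156 (tight); pick-and-place 86/86 (tight).
The binding rows give the dual system: 2·y_packaging + 3·y_pick-and-place = 31 and 4·y_packaging + 2·y_pick-and-place = 34.
Solving: y_packaging = 5, y_pick-and-place = 7.
displays enters the basis when its profit ≥ yᵀa₃ = 5·3 + 7·5 = 50.

50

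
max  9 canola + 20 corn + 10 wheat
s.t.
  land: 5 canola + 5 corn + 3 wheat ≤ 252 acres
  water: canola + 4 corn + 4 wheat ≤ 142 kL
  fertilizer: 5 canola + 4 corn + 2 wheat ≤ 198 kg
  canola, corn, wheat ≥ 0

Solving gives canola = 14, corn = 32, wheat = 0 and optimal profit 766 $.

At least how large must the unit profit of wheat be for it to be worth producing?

Check each constraint at x*: land 230/252 (slack 22); water 142/142 (tight); fertilizer 198/198 (tight).
Slack constraints have shadow price 0 (complementary slackness).
The binding rows give the dual system: 1·y_water + 5·y_fertilizer = 9 and 4·y_water + 4·y_fertilizer = 20.
Solving: y_water = 4, y_fertilizer = 1.
wheat enters the basis when its profit ≥ yᵀa₃ = 4·4 + 1·2 = 18.

18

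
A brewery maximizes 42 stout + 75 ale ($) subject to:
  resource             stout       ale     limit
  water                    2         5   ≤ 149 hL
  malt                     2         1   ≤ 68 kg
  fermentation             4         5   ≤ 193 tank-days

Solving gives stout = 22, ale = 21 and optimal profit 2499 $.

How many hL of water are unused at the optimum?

0

water used = 2·22 + 5·21 = 149; slack = 149 − 149 = 0.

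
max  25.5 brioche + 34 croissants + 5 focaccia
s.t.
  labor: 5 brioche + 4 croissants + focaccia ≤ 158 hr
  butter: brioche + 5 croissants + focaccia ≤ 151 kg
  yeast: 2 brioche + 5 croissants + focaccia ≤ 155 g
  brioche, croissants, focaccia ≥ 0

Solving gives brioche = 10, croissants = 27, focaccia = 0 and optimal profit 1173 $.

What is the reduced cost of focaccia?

Binding: labor and yeast. Non-binding: butter (6 unused).
Since butter is not tight, its dual is 0.
The binding rows give the dual system: 5·y_labor + 2·y_yeast = 25.5 and 4·y_labor + 5·y_yeast = 34.
This yields shadow prices y_labor = 3.5, y_yeast = 4.
Reduced cost of focaccia: c₃ − yᵀa₃ = 5 − (3.5·1 + 4·1) = 5 − 7.5 = -2.5.

-2.5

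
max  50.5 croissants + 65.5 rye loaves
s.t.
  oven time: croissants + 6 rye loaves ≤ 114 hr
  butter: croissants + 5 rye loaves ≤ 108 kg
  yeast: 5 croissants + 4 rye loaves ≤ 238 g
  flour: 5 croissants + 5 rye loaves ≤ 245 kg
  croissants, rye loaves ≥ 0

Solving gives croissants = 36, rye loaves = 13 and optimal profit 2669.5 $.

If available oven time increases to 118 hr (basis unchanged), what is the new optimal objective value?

2681.5

At the optimum: oven time uses 114 of 114 (binding); butter uses 101 of 108 (slack = 7); yeast uses 232 of 238 (slack = 6); flour uses 245 of 245 (binding).
Slack constraints have shadow price 0 (complementary slackness).
Dual feasibility on the basic columns requires 1·y_oven time + 5·y_flour = 50.5, 6·y_oven time + 5·y_flour = 65.5.
Solving: y_oven time = 3, y_flour = 9.5.
Δz = y_oven time·Δb = 3 × (4) = 12, so new z* = 2669.5 + 12 = 2681.5.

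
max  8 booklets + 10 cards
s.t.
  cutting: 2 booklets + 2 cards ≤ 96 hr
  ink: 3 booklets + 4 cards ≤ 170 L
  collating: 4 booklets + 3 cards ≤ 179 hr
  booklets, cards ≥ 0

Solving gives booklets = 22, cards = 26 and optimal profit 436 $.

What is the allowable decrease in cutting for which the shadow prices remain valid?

Binding constraints: cutting, ink. The basis is B = [[2,2],[3,4]] with det 2.
Per unit decrease in cutting, x* moves by d = (-2, 1.5).
The basis stays optimal until booklets reaches 0; allowable decrease = 11 hr.

11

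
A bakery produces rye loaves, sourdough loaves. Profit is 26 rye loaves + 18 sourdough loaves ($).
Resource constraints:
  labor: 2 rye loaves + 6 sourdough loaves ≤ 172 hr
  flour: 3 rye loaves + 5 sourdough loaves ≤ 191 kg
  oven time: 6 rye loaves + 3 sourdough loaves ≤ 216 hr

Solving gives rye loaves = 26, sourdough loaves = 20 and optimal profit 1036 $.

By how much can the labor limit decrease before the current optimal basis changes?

Binding constraints: labor, oven time. The basis is B = [[2,6],[6,3]] with det -30.
Per unit decrease in labor, x* moves by d = (0.1, -0.2).
The basis stays optimal until sourdough loaves reaches 0; allowable decrease = 100 hr.

100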